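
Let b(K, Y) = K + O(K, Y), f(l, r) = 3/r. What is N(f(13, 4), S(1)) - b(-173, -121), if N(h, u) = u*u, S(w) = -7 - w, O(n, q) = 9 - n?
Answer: 55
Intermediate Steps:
b(K, Y) = 9 (b(K, Y) = K + (9 - K) = 9)
N(h, u) = u**2
N(f(13, 4), S(1)) - b(-173, -121) = (-7 - 1*1)**2 - 1*9 = (-7 - 1)**2 - 9 = (-8)**2 - 9 = 64 - 9 = 55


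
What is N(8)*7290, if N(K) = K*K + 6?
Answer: 510300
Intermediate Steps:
N(K) = 6 + K**2 (N(K) = K**2 + 6 = 6 + K**2)
N(8)*7290 = (6 + 8**2)*7290 = (6 + 64)*7290 = 70*7290 = 510300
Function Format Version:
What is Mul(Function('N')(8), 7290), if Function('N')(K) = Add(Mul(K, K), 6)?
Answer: 510300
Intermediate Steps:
Function('N')(K) = Add(6, Pow(K, 2)) (Function('N')(K) = Add(Pow(K, 2), 6) = Add(6, Pow(K, 2)))
Mul(Function('N')(8), 7290) = Mul(Add(6, Pow(8, 2)), 7290) = Mul(Add(6, 64), 7290) = Mul(70, 7290) = 510300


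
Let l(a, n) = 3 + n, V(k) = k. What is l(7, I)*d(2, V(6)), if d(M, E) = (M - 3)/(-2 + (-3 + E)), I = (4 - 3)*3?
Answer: -6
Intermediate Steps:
I = 3 (I = 1*3 = 3)
d(M, E) = (-3 + M)/(-5 + E)
l(7, I)*d(2, V(6)) = (3 + 3)*((-3 + 2)/(-5 + 6)) = 6*(-1/1) = 6*(1*(-1)) = 6*(-1) = -6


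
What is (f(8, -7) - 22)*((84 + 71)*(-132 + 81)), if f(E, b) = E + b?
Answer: 166005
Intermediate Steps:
(f(8, -7) - 22)*((84 + 71)*(-132 + 81)) = ((8 - 7) - 22)*((84 + 71)*(-132 + 81)) = (1 - 22)*(155*(-51)) = -21*(-7905) = 166005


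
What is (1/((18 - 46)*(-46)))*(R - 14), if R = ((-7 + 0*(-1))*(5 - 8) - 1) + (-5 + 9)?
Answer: 5/644 ≈ 0.0077640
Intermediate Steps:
R = 24 (R = ((-7 + 0)*(-3) - 1) + 4 = (-7*(-3) - 1) + 4 = (21 - 1) + 4 = 20 + 4 = 24)
(1/((18 - 46)*(-46)))*(R - 14) = (1/((18 - 46)*(-46)))*(24 - 14) = (-1/46/(-28))*10 = -1/28*(-1/46)*10 = (1/1288)*10 = 5/644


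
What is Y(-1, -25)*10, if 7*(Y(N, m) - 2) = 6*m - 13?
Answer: -1490/7 ≈ -212.86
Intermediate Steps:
Y(N, m) = 1/7 + 6*m/7 (Y(N, m) = 2 + (6*m - 13)/7 = 2 + (-13 + 6*m)/7 = 2 + (-13/7 + 6*m/7) = 1/7 + 6*m/7)
Y(-1, -25)*10 = (1/7 + (6/7)*(-25))*10 = (1/7 - 150/7)*10 = -149/7*10 = -1490/7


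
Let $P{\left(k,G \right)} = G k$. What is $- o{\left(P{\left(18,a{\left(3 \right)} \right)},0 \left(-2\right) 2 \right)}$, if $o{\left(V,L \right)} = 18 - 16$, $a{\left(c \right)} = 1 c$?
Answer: $-2$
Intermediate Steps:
$a{\left(c \right)} = c$
$o{\left(V,L \right)} = 2$
$- o{\left(P{\left(18,a{\left(3 \right)} \right)},0 \left(-2\right) 2 \right)} = \left(-1\right) 2 = -2$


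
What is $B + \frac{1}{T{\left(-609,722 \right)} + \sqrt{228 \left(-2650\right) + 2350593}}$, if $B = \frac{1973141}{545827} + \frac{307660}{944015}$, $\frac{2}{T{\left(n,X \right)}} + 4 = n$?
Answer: $\frac{266512835020033814297137}{67628045552980947523253} + \frac{4133459 \sqrt{14433}}{656240351213} \approx 3.9416$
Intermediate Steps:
$T{\left(n,X \right)} = \frac{2}{-4 + n}$
$B = \frac{406120767187}{103053775081}$ ($B = 1973141 \cdot \frac{1}{545827} + 307660 \cdot \frac{1}{944015} = \frac{1973141}{545827} + \frac{61532}{188803} = \frac{406120767187}{103053775081} \approx 3.9409$)
$B + \frac{1}{T{\left(-609,722 \right)} + \sqrt{228 \left(-2650\right) + 2350593}} = \frac{406120767187}{103053775081} + \frac{1}{\frac{2}{-4 - 609} + \sqrt{228 \left(-2650\right) + 2350593}} = \frac{406120767187}{103053775081} + \frac{1}{\frac{2}{-613} + \sqrt{-604200 + 2350593}} = \frac{406120767187}{103053775081} + \frac{1}{2 \left(- \frac{1}{613}\right) + \sqrt{1746393}} = \frac{406120767187}{103053775081} + \frac{1}{- \frac{2}{613} + 11 \sqrt{14433}}$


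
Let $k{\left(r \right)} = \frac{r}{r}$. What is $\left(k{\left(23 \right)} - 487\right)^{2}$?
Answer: $236196$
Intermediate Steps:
$k{\left(r \right)} = 1$
$\left(k{\left(23 \right)} - 487\right)^{2} = \left(1 - 487\right)^{2} = \left(-486\right)^{2} = 236196$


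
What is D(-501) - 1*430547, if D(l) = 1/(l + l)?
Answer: -431408095/1002 ≈ -4.3055e+5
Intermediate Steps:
D(l) = 1/(2*l)
D(-501) - 1*430547 = (1/2)/(-501) - 1*430547 = (1/2)*(-1/501) - 430547 = -1/1002 - 430547 = -431408095/1002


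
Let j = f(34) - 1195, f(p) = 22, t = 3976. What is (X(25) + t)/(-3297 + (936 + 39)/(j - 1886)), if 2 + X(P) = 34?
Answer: -2043412/1681083 ≈ -1.2155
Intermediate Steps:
j = -1173 (j = 22 - 1195 = -1173)
X(P) = 32 (X(P) = -2 + 34 = 32)
(X(25) + t)/(-3297 + (936 + 39)/(j - 1886)) = (32 + 3976)/(-3297 + (936 + 39)/(-1173 - 1886)) = 4008/(-3297 + 975/(-3059)) = 4008/(-3297 + 975*(-1/3059)) = 4008/(-3297 - 975/3059) = 4008/(-10086498/3059) = 4008*(-3059/10086498) = -2043412/1681083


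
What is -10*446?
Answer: -4460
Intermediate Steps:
-10*446 = -1*4460 = -4460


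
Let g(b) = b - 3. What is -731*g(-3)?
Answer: 4386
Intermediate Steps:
g(b) = -3 + b
-731*g(-3) = -731*(-3 - 3) = -731*(-6) = 4386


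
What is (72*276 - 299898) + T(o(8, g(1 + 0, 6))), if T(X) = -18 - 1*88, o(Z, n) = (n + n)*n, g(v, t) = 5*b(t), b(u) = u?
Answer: -280132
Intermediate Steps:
g(v, t) = 5*t
o(Z, n) = 2*n**2 (o(Z, n) = (2*n)*n = 2*n**2)
T(X) = -106 (T(X) = -18 - 88 = -106)
(72*276 - 299898) + T(o(8, g(1 + 0, 6))) = (72*276 - 299898) - 106 = (19872 - 299898) - 106 = -280026 - 106 = -280132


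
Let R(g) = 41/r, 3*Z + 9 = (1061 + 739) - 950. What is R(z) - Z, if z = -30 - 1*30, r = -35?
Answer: -29558/105 ≈ -281.50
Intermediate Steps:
z = -60 (z = -30 - 30 = -60)
Z = 841/3 (Z = -3 + ((1061 + 739) - 950)/3 = -3 + (1800 - 950)/3 = -3 + (1/3)*850 = -3 + 850/3 = 841/3 ≈ 280.33)
R(g) = -41/35 (R(g) = 41/(-35) = 41*(-1/35) = -41/35)
R(z) - Z = -41/35 - 1*841/3 = -41/35 - 841/3 = -29558/105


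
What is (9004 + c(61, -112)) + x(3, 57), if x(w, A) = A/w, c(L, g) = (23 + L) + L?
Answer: 9168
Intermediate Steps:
c(L, g) = 23 + 2*L
(9004 + c(61, -112)) + x(3, 57) = (9004 + (23 + 2*61)) + 57/3 = (9004 + (23 + 122)) + 57*(1/3) = (9004 + 145) + 19 = 9149 + 19 = 9168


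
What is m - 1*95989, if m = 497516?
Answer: 401527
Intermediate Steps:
m - 1*95989 = 497516 - 1*95989 = 497516 - 95989 = 401527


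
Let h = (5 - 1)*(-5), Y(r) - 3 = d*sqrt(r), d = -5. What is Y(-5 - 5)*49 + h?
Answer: 127 - 245*I*sqrt(10) ≈ 127.0 - 774.76*I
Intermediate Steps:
Y(r) = 3 - 5*sqrt(r)
h = -20 (h = 4*(-5) = -20)
Y(-5 - 5)*49 + h = (3 - 5*sqrt(-5 - 5))*49 - 20 = (3 - 5*I*sqrt(10))*49 - 20 = (147 - 245*I*sqrt(10)) - 20 = 127 - 245*I*sqrt(10)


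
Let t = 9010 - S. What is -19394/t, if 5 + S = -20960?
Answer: -19394/29975 ≈ -0.64701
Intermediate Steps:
S = -20965 (S = -5 - 20960 = -20965)
t = 29975 (t = 9010 - 1*(-20965) = 9010 + 20965 = 29975)
-19394/t = -19394/29975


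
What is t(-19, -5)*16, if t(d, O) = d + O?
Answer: -384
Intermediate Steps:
t(d, O) = O + d
t(-19, -5)*16 = (-5 - 19)*16 = -24*16 = -384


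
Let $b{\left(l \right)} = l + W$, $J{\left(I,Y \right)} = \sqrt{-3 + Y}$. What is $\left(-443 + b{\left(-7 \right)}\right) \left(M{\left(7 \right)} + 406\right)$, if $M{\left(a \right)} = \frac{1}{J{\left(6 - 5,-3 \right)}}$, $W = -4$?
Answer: $-184324 + \frac{227 i \sqrt{6}}{3} \approx -1.8432 \cdot 10^{5} + 185.34 i$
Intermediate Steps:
$M{\left(a \right)} = - \frac{i \sqrt{6}}{6}$ ($M{\left(a \right)} = \frac{1}{\sqrt{-3 - 3}} = \frac{1}{\sqrt{-6}} = \frac{1}{i \sqrt{6}} = - \frac{i \sqrt{6}}{6}$)
$b{\left(l \right)} = -4 + l$ ($b{\left(l \right)} = l - 4 = -4 + l$)
$\left(-443 + b{\left(-7 \right)}\right) \left(M{\left(7 \right)} + 406\right) = \left(-443 - 11\right) \left(- \frac{i \sqrt{6}}{6} + 406\right) = \left(-443 - 11\right) \left(406 - \frac{i \sqrt{6}}{6}\right) = - 454 \left(406 - \frac{i \sqrt{6}}{6}\right) = -184324 + \frac{227 i \sqrt{6}}{3}$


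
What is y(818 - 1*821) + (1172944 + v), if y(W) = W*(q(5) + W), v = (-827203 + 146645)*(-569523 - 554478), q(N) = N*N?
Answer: 764949045436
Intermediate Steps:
q(N) = N**2
v = 764947872558 (v = -680558*(-1124001) = 764947872558)
y(W) = W*(25 + W) (y(W) = W*(5**2 + W) = W*(25 + W))
y(818 - 1*821) + (1172944 + v) = (818 - 1*821)*(25 + (818 - 1*821)) + (1172944 + 764947872558) = (818 - 821)*(25 + (818 - 821)) + 764949045502 = -3*(25 - 3) + 764949045502 = -3*22 + 764949045502 = -66 + 764949045502 = 764949045436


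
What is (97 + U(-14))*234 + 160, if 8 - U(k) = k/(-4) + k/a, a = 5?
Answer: 122831/5 ≈ 24566.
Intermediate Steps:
U(k) = 8 + k/20 (U(k) = 8 - (k/(-4) + k/5) = 8 - (k*(-¼) + k*(⅕)) = 8 - (-k/4 + k/5) = 8 - (-1)*k/20 = 8 + k/20)
(97 + U(-14))*234 + 160 = (97 + (8 + (1/20)*(-14)))*234 + 160 = (97 + (8 - 7/10))*234 + 160 = (97 + 73/10)*234 + 160 = (1043/10)*234 + 160 = 122031/5 + 160 = 122831/5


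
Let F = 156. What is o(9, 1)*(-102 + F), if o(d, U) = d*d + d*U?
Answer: 4860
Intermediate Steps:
o(d, U) = d**2 + U*d
o(9, 1)*(-102 + F) = (9*(1 + 9))*(-102 + 156) = (9*10)*54 = 90*54 = 4860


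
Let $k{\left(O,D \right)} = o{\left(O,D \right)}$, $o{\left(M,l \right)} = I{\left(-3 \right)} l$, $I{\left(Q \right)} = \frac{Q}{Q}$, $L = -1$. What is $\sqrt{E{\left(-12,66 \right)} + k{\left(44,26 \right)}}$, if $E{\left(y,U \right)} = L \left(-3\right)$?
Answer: $\sqrt{29} \approx 5.3852$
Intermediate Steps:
$I{\left(Q \right)} = 1$
$E{\left(y,U \right)} = 3$ ($E{\left(y,U \right)} = \left(-1\right) \left(-3\right) = 3$)
$o{\left(M,l \right)} = l$ ($o{\left(M,l \right)} = 1 l = l$)
$k{\left(O,D \right)} = D$
$\sqrt{E{\left(-12,66 \right)} + k{\left(44,26 \right)}} = \sqrt{3 + 26} = \sqrt{29}$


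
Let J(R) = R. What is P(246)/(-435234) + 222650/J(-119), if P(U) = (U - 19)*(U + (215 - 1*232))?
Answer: -5700649181/3046638 ≈ -1871.1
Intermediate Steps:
P(U) = (-19 + U)*(-17 + U) (P(U) = (-19 + U)*(U + (215 - 232)) = (-19 + U)*(U - 17) = (-19 + U)*(-17 + U))
P(246)/(-435234) + 222650/J(-119) = (323 + 246**2 - 36*246)/(-435234) + 222650/(-119) = (323 + 60516 - 8856)*(-1/435234) + 222650*(-1/119) = 51983*(-1/435234) - 222650/119 = -51983/435234 - 222650/119 = -5700649181/3046638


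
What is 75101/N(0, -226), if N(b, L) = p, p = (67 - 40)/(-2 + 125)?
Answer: 3079141/9 ≈ 3.4213e+5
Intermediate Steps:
p = 9/41 (p = 27/123 = 27*(1/123) = 9/41 ≈ 0.21951)
N(b, L) = 9/41
75101/N(0, -226) = 75101/(9/41) = 75101*(41/9) = 3079141/9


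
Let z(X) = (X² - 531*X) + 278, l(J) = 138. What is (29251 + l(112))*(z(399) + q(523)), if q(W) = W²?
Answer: 6499054071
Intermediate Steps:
z(X) = 278 + X² - 531*X
(29251 + l(112))*(z(399) + q(523)) = (29251 + 138)*((278 + 399² - 531*399) + 523²) = 29389*((278 + 159201 - 211869) + 273529) = 29389*(-52390 + 273529) = 29389*221139 = 6499054071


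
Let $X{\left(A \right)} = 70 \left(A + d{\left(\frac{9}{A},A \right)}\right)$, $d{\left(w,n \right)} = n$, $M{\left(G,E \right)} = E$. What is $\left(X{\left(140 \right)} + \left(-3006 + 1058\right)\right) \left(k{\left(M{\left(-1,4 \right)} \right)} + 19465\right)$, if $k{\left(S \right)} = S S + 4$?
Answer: $343949220$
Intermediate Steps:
$k{\left(S \right)} = 4 + S^{2}$ ($k{\left(S \right)} = S^{2} + 4 = 4 + S^{2}$)
$X{\left(A \right)} = 140 A$ ($X{\left(A \right)} = 70 \left(A + A\right) = 70 \cdot 2 A = 140 A$)
$\left(X{\left(140 \right)} + \left(-3006 + 1058\right)\right) \left(k{\left(M{\left(-1,4 \right)} \right)} + 19465\right) = \left(140 \cdot 140 + \left(-3006 + 1058\right)\right) \left(\left(4 + 4^{2}\right) + 19465\right) = \left(19600 - 1948\right) \left(\left(4 + 16\right) + 19465\right) = 17652 \left(20 + 19465\right) = 17652 \cdot 19485 = 343949220$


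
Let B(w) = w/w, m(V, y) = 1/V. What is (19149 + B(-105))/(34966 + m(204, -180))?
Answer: 781320/1426613 ≈ 0.54768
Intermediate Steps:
B(w) = 1
(19149 + B(-105))/(34966 + m(204, -180)) = (19149 + 1)/(34966 + 1/204) = 19150/(34966 + 1/204) = 19150/(7133065/204) = 19150*(204/7133065) = 781320/1426613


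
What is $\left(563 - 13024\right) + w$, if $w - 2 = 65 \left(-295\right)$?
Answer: $-31634$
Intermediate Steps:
$w = -19173$ ($w = 2 + 65 \left(-295\right) = 2 - 19175 = -19173$)
$\left(563 - 13024\right) + w = \left(563 - 13024\right) - 19173 = -12461 - 19173 = -31634$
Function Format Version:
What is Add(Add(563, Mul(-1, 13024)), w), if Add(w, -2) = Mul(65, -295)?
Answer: -31634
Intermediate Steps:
w = -19173 (w = Add(2, Mul(65, -295)) = Add(2, -19175) = -19173)
Add(Add(563, Mul(-1, 13024)), w) = Add(Add(563, Mul(-1, 13024)), -19173) = Add(Add(563, -13024), -19173) = Add(-12461, -19173) = -31634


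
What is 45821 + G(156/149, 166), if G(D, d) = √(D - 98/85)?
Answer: 45821 + I*√16996430/12665 ≈ 45821.0 + 0.32552*I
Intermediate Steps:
G(D, d) = √(-98/85 + D) (G(D, d) = √(D - 98*1/85) = √(D - 98/85) = √(-98/85 + D))
45821 + G(156/149, 166) = 45821 + √(-8330 + 7225*(156/149))/85 = 45821 + √(-8330 + 1127100/149)/85 = 45821 + √(-114070/149)/85 = 45821 + (I*√16996430/149)/85 = 45821 + I*√16996430/12665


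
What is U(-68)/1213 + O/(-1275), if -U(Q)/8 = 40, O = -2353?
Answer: 2446189/1546575 ≈ 1.5817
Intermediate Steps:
U(Q) = -320 (U(Q) = -8*40 = -320)
U(-68)/1213 + O/(-1275) = -320/1213 - 2353/(-1275) = -320*1/1213 - 2353*(-1/1275) = -320/1213 + 2353/1275 = 2446189/1546575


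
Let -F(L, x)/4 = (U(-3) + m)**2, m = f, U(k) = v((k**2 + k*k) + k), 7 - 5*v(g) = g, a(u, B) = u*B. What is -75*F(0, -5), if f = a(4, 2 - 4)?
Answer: 27648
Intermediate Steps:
a(u, B) = B*u
v(g) = 7/5 - g/5
f = -8 (f = (2 - 4)*4 = -2*4 = -8)
U(k) = 7/5 - 2*k**2/5 - k/5 (U(k) = 7/5 - ((k**2 + k*k) + k)/5 = 7/5 - ((k**2 + k**2) + k)/5 = 7/5 - (2*k**2 + k)/5 = 7/5 - (k + 2*k**2)/5 = 7/5 + (-2*k**2/5 - k/5) = 7/5 - 2*k**2/5 - k/5)
m = -8
F(L, x) = -9216/25 (F(L, x) = -4*((7/5 - 1/5*(-3)*(1 + 2*(-3))) - 8)**2 = -4*((7/5 - 1/5*(-3)*(1 - 6)) - 8)**2 = -4*((7/5 - 1/5*(-3)*(-5)) - 8)**2 = -4*((7/5 - 3) - 8)**2 = -4*(-8/5 - 8)**2 = -4*(-48/5)**2 = -4*2304/25 = -9216/25)
-75*F(0, -5) = -75*(-9216/25) = 27648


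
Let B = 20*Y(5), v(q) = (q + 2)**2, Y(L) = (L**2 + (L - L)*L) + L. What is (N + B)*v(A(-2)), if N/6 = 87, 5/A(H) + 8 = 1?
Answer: 90882/49 ≈ 1854.7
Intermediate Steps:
Y(L) = L + L**2 (Y(L) = (L**2 + 0*L) + L = (L**2 + 0) + L = L**2 + L = L + L**2)
A(H) = -5/7 (A(H) = 5/(-8 + 1) = 5/(-7) = 5*(-1/7) = -5/7)
v(q) = (2 + q)**2
B = 600 (B = 20*(5*(1 + 5)) = 20*(5*6) = 20*30 = 600)
N = 522 (N = 6*87 = 522)
(N + B)*v(A(-2)) = (522 + 600)*(2 - 5/7)**2 = 1122*(9/7)**2 = 1122*(81/49) = 90882/49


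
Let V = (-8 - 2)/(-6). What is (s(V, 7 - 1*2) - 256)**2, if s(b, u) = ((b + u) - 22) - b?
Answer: 74529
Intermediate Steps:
V = 5/3 (V = -10*(-1/6) = 5/3 ≈ 1.6667)
s(b, u) = -22 + u (s(b, u) = (-22 + b + u) - b = -22 + u)
(s(V, 7 - 1*2) - 256)**2 = ((-22 + (7 - 1*2)) - 256)**2 = ((-22 + (7 - 2)) - 256)**2 = ((-22 + 5) - 256)**2 = (-17 - 256)**2 = (-273)**2 = 74529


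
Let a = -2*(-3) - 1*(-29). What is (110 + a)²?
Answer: 21025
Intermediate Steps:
a = 35 (a = 6 + 29 = 35)
(110 + a)² = (110 + 35)² = 145² = 21025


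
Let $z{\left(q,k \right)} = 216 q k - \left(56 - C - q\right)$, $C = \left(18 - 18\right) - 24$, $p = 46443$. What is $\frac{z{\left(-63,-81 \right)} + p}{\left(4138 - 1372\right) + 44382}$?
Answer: $\frac{287137}{11787} \approx 24.36$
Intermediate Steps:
$C = -24$ ($C = 0 - 24 = -24$)
$z{\left(q,k \right)} = -80 + q + 216 k q$ ($z{\left(q,k \right)} = 216 q k + \left(\left(q - 24\right) - 56\right) = 216 k q + \left(\left(-24 + q\right) - 56\right) = 216 k q + \left(-80 + q\right) = -80 + q + 216 k q$)
$\frac{z{\left(-63,-81 \right)} + p}{\left(4138 - 1372\right) + 44382} = \frac{\left(-80 - 63 + 216 \left(-81\right) \left(-63\right)\right) + 46443}{\left(4138 - 1372\right) + 44382} = \frac{\left(-80 - 63 + 1102248\right) + 46443}{2766 + 44382} = \frac{1102105 + 46443}{47148} = 1148548 \cdot \frac{1}{47148} = \frac{287137}{11787}$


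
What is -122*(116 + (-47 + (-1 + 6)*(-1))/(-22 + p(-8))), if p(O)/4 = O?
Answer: -385276/27 ≈ -14269.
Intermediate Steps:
p(O) = 4*O
-122*(116 + (-47 + (-1 + 6)*(-1))/(-22 + p(-8))) = -122*(116 + (-47 + (-1 + 6)*(-1))/(-22 + 4*(-8))) = -122*(116 + (-47 + 5*(-1))/(-22 - 32)) = -122*(116 + (-47 - 5)/(-54)) = -122*(116 - 52*(-1/54)) = -122*(116 + 26/27) = -122*3158/27 = -385276/27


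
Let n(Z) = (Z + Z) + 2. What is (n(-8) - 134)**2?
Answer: 21904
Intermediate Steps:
n(Z) = 2 + 2*Z (n(Z) = 2*Z + 2 = 2 + 2*Z)
(n(-8) - 134)**2 = ((2 + 2*(-8)) - 134)**2 = ((2 - 16) - 134)**2 = (-14 - 134)**2 = (-148)**2 = 21904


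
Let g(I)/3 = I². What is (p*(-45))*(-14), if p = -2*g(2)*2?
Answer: -30240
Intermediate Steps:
g(I) = 3*I²
p = -48 (p = -6*2²*2 = -6*4*2 = -2*12*2 = -24*2 = -48)
(p*(-45))*(-14) = -48*(-45)*(-14) = 2160*(-14) = -30240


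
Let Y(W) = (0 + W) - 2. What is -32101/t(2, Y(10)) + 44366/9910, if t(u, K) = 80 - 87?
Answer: 159215736/34685 ≈ 4590.3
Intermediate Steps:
Y(W) = -2 + W (Y(W) = W - 2 = -2 + W)
t(u, K) = -7
-32101/t(2, Y(10)) + 44366/9910 = -32101/(-7) + 44366/9910 = -32101*(-⅐) + 44366*(1/9910) = 32101/7 + 22183/4955 = 159215736/34685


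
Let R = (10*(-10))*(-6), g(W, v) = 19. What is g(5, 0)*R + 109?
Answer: 11509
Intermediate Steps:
R = 600 (R = -100*(-6) = 600)
g(5, 0)*R + 109 = 19*600 + 109 = 11400 + 109 = 11509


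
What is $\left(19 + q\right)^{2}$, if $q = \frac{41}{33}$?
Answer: $\frac{446224}{1089} \approx 409.76$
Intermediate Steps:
$q = \frac{41}{33}$ ($q = 41 \cdot \frac{1}{33} = \frac{41}{33} \approx 1.2424$)
$\left(19 + q\right)^{2} = \left(19 + \frac{41}{33}\right)^{2} = \left(\frac{668}{33}\right)^{2} = \frac{446224}{1089}$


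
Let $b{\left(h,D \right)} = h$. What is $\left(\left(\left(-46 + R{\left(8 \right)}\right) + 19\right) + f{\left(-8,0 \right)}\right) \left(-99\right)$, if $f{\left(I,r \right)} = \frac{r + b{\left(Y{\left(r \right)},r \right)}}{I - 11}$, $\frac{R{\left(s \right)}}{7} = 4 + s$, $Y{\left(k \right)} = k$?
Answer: $-5643$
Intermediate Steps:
$R{\left(s \right)} = 28 + 7 s$ ($R{\left(s \right)} = 7 \left(4 + s\right) = 28 + 7 s$)
$f{\left(I,r \right)} = \frac{2 r}{-11 + I}$ ($f{\left(I,r \right)} = \frac{r + r}{I - 11} = \frac{2 r}{-11 + I}$)
$\left(\left(\left(-46 + R{\left(8 \right)}\right) + 19\right) + f{\left(-8,0 \right)}\right) \left(-99\right) = \left(\left(\left(-46 + \left(28 + 7 \cdot 8\right)\right) + 19\right) + 2 \cdot 0 \frac{1}{-11 - 8}\right) \left(-99\right) = \left(\left(\left(-46 + \left(28 + 56\right)\right) + 19\right) + 2 \cdot 0 \frac{1}{-19}\right) \left(-99\right) = \left(\left(\left(-46 + 84\right) + 19\right) + 2 \cdot 0 \left(- \frac{1}{19}\right)\right) \left(-99\right) = \left(\left(38 + 19\right) + 0\right) \left(-99\right) = \left(57 + 0\right) \left(-99\right) = 57 \left(-99\right) = -5643$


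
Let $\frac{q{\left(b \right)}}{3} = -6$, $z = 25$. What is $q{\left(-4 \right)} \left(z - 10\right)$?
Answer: $-270$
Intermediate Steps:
$q{\left(b \right)} = -18$ ($q{\left(b \right)} = 3 \left(-6\right) = -18$)
$q{\left(-4 \right)} \left(z - 10\right) = - 18 \left(25 - 10\right) = \left(-18\right) 15 = -270$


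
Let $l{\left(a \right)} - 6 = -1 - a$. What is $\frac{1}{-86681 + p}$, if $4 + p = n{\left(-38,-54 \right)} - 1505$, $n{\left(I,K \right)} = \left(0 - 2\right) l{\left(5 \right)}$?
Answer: $- \frac{1}{88190} \approx -1.1339 \cdot 10^{-5}$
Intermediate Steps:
$l{\left(a \right)} = 5 - a$ ($l{\left(a \right)} = 6 - \left(1 + a\right) = 5 - a$)
$n{\left(I,K \right)} = 0$ ($n{\left(I,K \right)} = \left(0 - 2\right) \left(5 - 5\right) = - 2 \left(5 - 5\right) = \left(-2\right) 0 = 0$)
$p = -1509$ ($p = -4 + \left(0 - 1505\right) = -4 - 1505 = -1509$)
$\frac{1}{-86681 + p} = \frac{1}{-86681 - 1509} = \frac{1}{-88190} = - \frac{1}{88190}$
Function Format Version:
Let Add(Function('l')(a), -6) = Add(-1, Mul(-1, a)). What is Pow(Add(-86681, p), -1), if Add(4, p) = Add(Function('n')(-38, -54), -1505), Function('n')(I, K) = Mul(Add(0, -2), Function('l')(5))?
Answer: Rational(-1, 88190) ≈ -1.1339e-5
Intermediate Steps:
Function('l')(a) = Add(5, Mul(-1, a)) (Function('l')(a) = Add(6, Add(-1, Mul(-1, a))) = Add(5, Mul(-1, a)))
Function('n')(I, K) = 0 (Function('n')(I, K) = Mul(Add(0, -2), Add(5, Mul(-1, 5))) = Mul(-2, Add(5, -5)) = Mul(-2, 0) = 0)
p = -1509 (p = Add(-4, Add(0, -1505)) = Add(-4, -1505) = -1509)
Pow(Add(-86681, p), -1) = Pow(Add(-86681, -1509), -1) = Pow(-88190, -1) = Rational(-1, 88190)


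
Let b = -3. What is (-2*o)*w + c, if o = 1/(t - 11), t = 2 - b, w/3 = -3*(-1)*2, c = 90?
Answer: 96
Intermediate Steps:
w = 18 (w = 3*(-3*(-1)*2) = 3*(3*2) = 3*6 = 18)
t = 5 (t = 2 - 1*(-3) = 2 + 3 = 5)
o = -⅙ (o = 1/(5 - 11) = 1/(-6) = -⅙ ≈ -0.16667)
(-2*o)*w + c = -2*(-⅙)*18 + 90 = (⅓)*18 + 90 = 6 + 90 = 96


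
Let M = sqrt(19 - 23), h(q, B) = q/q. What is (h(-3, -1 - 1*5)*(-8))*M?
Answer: -16*I ≈ -16.0*I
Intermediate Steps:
h(q, B) = 1
M = 2*I (M = sqrt(-4) = 2*I ≈ 2.0*I)
(h(-3, -1 - 1*5)*(-8))*M = (1*(-8))*(2*I) = -16*I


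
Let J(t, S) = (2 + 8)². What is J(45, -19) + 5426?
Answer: 5526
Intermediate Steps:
J(t, S) = 100 (J(t, S) = 10² = 100)
J(45, -19) + 5426 = 100 + 5426 = 5526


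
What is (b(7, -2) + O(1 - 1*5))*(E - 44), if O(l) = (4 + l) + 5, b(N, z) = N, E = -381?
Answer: -5100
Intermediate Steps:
O(l) = 9 + l
(b(7, -2) + O(1 - 1*5))*(E - 44) = (7 + (9 + (1 - 1*5)))*(-381 - 44) = (7 + (9 + (1 - 5)))*(-425) = (7 + (9 - 4))*(-425) = (7 + 5)*(-425) = 12*(-425) = -5100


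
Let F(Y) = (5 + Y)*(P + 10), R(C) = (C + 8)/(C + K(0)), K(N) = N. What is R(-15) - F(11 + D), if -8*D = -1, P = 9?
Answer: -36709/120 ≈ -305.91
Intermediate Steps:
D = 1/8 (D = -1/8*(-1) = 1/8 ≈ 0.12500)
R(C) = (8 + C)/C (R(C) = (C + 8)/(C + 0) = (8 + C)/C)
F(Y) = 95 + 19*Y (F(Y) = (5 + Y)*(9 + 10) = (5 + Y)*19 = 95 + 19*Y)
R(-15) - F(11 + D) = (8 - 15)/(-15) - (95 + 19*(11 + 1/8)) = -1/15*(-7) - (95 + 19*(89/8)) = 7/15 - (95 + 1691/8) = 7/15 - 1*2451/8 = 7/15 - 2451/8 = -36709/120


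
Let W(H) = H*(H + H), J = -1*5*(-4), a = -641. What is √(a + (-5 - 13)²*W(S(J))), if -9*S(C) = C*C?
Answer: 3*√142151 ≈ 1131.1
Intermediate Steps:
J = 20 (J = -5*(-4) = 20)
S(C) = -C²/9 (S(C) = -C*C/9 = -C²/9)
W(H) = 2*H² (W(H) = H*(2*H) = 2*H²)
√(a + (-5 - 13)²*W(S(J))) = √(-641 + (-5 - 13)²*(2*(-⅑*20²)²)) = √(-641 + (-18)²*(2*(-⅑*400)²)) = √(-641 + 324*(2*(-400/9)²)) = √(-641 + 324*(2*(160000/81))) = √(-641 + 324*(320000/81)) = √(-641 + 1280000) = √1279359 = 3*√142151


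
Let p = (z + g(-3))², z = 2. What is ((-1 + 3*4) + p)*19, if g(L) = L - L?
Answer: 285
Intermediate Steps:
g(L) = 0
p = 4 (p = (2 + 0)² = 2² = 4)
((-1 + 3*4) + p)*19 = ((-1 + 3*4) + 4)*19 = ((-1 + 12) + 4)*19 = (11 + 4)*19 = 15*19 = 285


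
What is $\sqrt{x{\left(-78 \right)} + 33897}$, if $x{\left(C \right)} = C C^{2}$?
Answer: $i \sqrt{440655} \approx 663.82 i$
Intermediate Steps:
$x{\left(C \right)} = C^{3}$
$\sqrt{x{\left(-78 \right)} + 33897} = \sqrt{\left(-78\right)^{3} + 33897} = \sqrt{-474552 + 33897} = \sqrt{-440655} = i \sqrt{440655}$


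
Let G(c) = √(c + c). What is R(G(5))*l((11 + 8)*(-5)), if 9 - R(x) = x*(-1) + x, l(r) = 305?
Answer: 2745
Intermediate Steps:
G(c) = √2*√c (G(c) = √(2*c) = √2*√c)
R(x) = 9 (R(x) = 9 - (x*(-1) + x) = 9 - (-x + x) = 9 - 1*0 = 9 + 0 = 9)
R(G(5))*l((11 + 8)*(-5)) = 9*305 = 2745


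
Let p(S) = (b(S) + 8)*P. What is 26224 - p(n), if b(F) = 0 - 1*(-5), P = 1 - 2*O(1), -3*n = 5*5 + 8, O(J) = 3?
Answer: 26289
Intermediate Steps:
n = -11 (n = -(5*5 + 8)/3 = -(25 + 8)/3 = -1/3*33 = -11)
P = -5 (P = 1 - 2*3 = 1 - 6 = -5)
b(F) = 5 (b(F) = 0 + 5 = 5)
p(S) = -65 (p(S) = (5 + 8)*(-5) = 13*(-5) = -65)
26224 - p(n) = 26224 - 1*(-65) = 26224 + 65 = 26289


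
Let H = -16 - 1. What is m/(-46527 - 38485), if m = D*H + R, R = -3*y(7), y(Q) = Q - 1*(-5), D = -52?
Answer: -4/401 ≈ -0.0099751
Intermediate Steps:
y(Q) = 5 + Q (y(Q) = Q + 5 = 5 + Q)
H = -17
R = -36 (R = -3*(5 + 7) = -3*12 = -36)
m = 848 (m = -52*(-17) - 36 = 884 - 36 = 848)
m/(-46527 - 38485) = 848/(-46527 - 38485) = 848/(-85012) = 848*(-1/85012) = -4/401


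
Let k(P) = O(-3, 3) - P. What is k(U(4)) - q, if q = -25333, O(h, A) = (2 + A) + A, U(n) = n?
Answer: 25337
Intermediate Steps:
O(h, A) = 2 + 2*A
k(P) = 8 - P (k(P) = (2 + 2*3) - P = (2 + 6) - P = 8 - P)
k(U(4)) - q = (8 - 1*4) - 1*(-25333) = (8 - 4) + 25333 = 4 + 25333 = 25337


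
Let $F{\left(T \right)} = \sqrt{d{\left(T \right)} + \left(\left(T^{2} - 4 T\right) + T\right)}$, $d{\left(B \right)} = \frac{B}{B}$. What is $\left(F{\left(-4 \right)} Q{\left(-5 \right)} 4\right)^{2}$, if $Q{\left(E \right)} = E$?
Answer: $11600$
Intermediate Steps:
$d{\left(B \right)} = 1$
$F{\left(T \right)} = \sqrt{1 + T^{2} - 3 T}$ ($F{\left(T \right)} = \sqrt{1 + \left(\left(T^{2} - 4 T\right) + T\right)} = \sqrt{1 + \left(T^{2} - 3 T\right)} = \sqrt{1 + T^{2} - 3 T}$)
$\left(F{\left(-4 \right)} Q{\left(-5 \right)} 4\right)^{2} = \left(\sqrt{1 + \left(-4\right)^{2} - -12} \left(-5\right) 4\right)^{2} = \left(\sqrt{1 + 16 + 12} \left(-5\right) 4\right)^{2} = \left(\sqrt{29} \left(-5\right) 4\right)^{2} = \left(- 5 \sqrt{29} \cdot 4\right)^{2} = \left(- 20 \sqrt{29}\right)^{2} = 11600$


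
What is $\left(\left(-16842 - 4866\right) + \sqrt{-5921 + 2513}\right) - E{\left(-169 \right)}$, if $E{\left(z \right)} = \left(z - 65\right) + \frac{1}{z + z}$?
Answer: $- \frac{7258211}{338} + 4 i \sqrt{213} \approx -21474.0 + 58.378 i$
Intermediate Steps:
$E{\left(z \right)} = -65 + z + \frac{1}{2 z}$ ($E{\left(z \right)} = \left(-65 + z\right) + \frac{1}{2 z} = -65 + z + \frac{1}{2 z}$)
$\left(\left(-16842 - 4866\right) + \sqrt{-5921 + 2513}\right) - E{\left(-169 \right)} = \left(\left(-16842 - 4866\right) + \sqrt{-5921 + 2513}\right) - \left(-65 - 169 + \frac{1}{2 \left(-169\right)}\right) = \left(-21708 + \sqrt{-3408}\right) - \left(-65 - 169 + \frac{1}{2} \left(- \frac{1}{169}\right)\right) = \left(-21708 + 4 i \sqrt{213}\right) - \left(-65 - 169 - \frac{1}{338}\right) = \left(-21708 + 4 i \sqrt{213}\right) - - \frac{79093}{338} = \left(-21708 + 4 i \sqrt{213}\right) + \frac{79093}{338} = - \frac{7258211}{338} + 4 i \sqrt{213}$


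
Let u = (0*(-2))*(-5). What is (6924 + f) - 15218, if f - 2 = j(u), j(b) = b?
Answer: -8292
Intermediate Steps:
u = 0 (u = 0*(-5) = 0)
f = 2 (f = 2 + 0 = 2)
(6924 + f) - 15218 = (6924 + 2) - 15218 = 6926 - 15218 = -8292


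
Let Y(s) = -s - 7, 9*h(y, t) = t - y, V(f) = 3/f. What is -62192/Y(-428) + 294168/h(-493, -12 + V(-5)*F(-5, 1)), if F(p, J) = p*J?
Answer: 271125406/50941 ≈ 5322.3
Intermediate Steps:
F(p, J) = J*p
h(y, t) = -y/9 + t/9 (h(y, t) = (t - y)/9 = -y/9 + t/9)
Y(s) = -7 - s
-62192/Y(-428) + 294168/h(-493, -12 + V(-5)*F(-5, 1)) = -62192/(-7 - 1*(-428)) + 294168/(-⅑*(-493) + (-12 + (3/(-5))*(1*(-5)))/9) = -62192/(-7 + 428) + 294168/(493/9 + (-12 + (3*(-⅕))*(-5))/9) = -62192/421 + 294168/(493/9 + (-12 - ⅗*(-5))/9) = -62192*1/421 + 294168/(493/9 + (-12 + 3)/9) = -62192/421 + 294168/(493/9 + (⅑)*(-9)) = -62192/421 + 294168/(493/9 - 1) = -62192/421 + 294168/(484/9) = -62192/421 + 294168*(9/484) = -62192/421 + 661878/121 = 271125406/50941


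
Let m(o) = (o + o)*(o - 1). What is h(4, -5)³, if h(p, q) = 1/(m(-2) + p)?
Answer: 1/4096 ≈ 0.00024414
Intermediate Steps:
m(o) = 2*o*(-1 + o) (m(o) = (2*o)*(-1 + o) = 2*o*(-1 + o))
h(p, q) = 1/(12 + p) (h(p, q) = 1/(2*(-2)*(-1 - 2) + p) = 1/(2*(-2)*(-3) + p) = 1/(12 + p))
h(4, -5)³ = (1/(12 + 4))³ = (1/16)³ = 1/4096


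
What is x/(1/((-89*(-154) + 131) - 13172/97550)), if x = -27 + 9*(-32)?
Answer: -42518264607/9755 ≈ -4.3586e+6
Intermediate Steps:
x = -315 (x = -27 - 288 = -315)
x/(1/((-89*(-154) + 131) - 13172/97550)) = -(402125157/9755 + 4317390) = -315/(1/((13706 + 131) - 13172*1/97550)) = -315/(1/(13837 - 6586/48775)) = -315/(1/(674893089/48775)) = -315/48775/674893089 = -315*674893089/48775 = -42518264607/9755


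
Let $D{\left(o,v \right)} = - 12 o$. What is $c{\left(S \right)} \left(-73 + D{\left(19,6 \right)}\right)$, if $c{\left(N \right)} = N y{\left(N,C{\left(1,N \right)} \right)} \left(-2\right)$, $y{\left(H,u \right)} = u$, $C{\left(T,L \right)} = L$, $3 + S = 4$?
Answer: $602$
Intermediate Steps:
$S = 1$ ($S = -3 + 4 = 1$)
$c{\left(N \right)} = - 2 N^{2}$ ($c{\left(N \right)} = N N \left(-2\right) = N^{2} \left(-2\right) = - 2 N^{2}$)
$c{\left(S \right)} \left(-73 + D{\left(19,6 \right)}\right) = - 2 \cdot 1^{2} \left(-73 - 228\right) = \left(-2\right) 1 \left(-73 - 228\right) = \left(-2\right) \left(-301\right) = 602$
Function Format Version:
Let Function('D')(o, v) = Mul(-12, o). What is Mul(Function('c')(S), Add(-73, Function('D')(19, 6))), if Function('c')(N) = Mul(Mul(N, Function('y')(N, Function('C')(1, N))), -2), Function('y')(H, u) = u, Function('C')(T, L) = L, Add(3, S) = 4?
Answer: 602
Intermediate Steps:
S = 1 (S = Add(-3, 4) = 1)
Function('c')(N) = Mul(-2, Pow(N, 2)) (Function('c')(N) = Mul(Mul(N, N), -2) = Mul(Pow(N, 2), -2) = Mul(-2, Pow(N, 2)))
Mul(Function('c')(S), Add(-73, Function('D')(19, 6))) = Mul(Mul(-2, Pow(1, 2)), Add(-73, Mul(-12, 19))) = Mul(Mul(-2, 1), Add(-73, -228)) = Mul(-2, -301) = 602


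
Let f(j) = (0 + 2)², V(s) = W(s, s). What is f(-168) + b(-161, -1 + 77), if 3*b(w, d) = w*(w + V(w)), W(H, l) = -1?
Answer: 8698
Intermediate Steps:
V(s) = -1
f(j) = 4 (f(j) = 2² = 4)
b(w, d) = w*(-1 + w)/3 (b(w, d) = (w*(w - 1))/3 = (w*(-1 + w))/3 = w*(-1 + w)/3)
f(-168) + b(-161, -1 + 77) = 4 + (⅓)*(-161)*(-1 - 161) = 4 + (⅓)*(-161)*(-162) = 4 + 8694 = 8698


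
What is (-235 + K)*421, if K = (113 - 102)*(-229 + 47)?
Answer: -941777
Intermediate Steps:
K = -2002 (K = 11*(-182) = -2002)
(-235 + K)*421 = (-235 - 2002)*421 = -2237*421 = -941777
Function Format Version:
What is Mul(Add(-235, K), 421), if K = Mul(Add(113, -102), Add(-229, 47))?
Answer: -941777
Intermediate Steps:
K = -2002 (K = Mul(11, -182) = -2002)
Mul(Add(-235, K), 421) = Mul(Add(-235, -2002), 421) = Mul(-2237, 421) = -941777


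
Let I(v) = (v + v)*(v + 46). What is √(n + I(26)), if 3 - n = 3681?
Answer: √66 ≈ 8.1240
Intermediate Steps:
n = -3678 (n = 3 - 1*3681 = 3 - 3681 = -3678)
I(v) = 2*v*(46 + v) (I(v) = (2*v)*(46 + v) = 2*v*(46 + v))
√(n + I(26)) = √(-3678 + 2*26*(46 + 26)) = √(-3678 + 2*26*72) = √(-3678 + 3744) = √66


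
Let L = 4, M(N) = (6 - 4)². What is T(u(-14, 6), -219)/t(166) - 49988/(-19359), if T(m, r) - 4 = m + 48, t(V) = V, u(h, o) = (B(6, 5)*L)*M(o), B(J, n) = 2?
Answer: 4962082/1606797 ≈ 3.0882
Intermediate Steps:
M(N) = 4 (M(N) = 2² = 4)
u(h, o) = 32 (u(h, o) = (2*4)*4 = 8*4 = 32)
T(m, r) = 52 + m (T(m, r) = 4 + (m + 48) = 4 + (48 + m) = 52 + m)
T(u(-14, 6), -219)/t(166) - 49988/(-19359) = (52 + 32)/166 - 49988/(-19359) = 84*(1/166) - 49988*(-1/19359) = 42/83 + 49988/19359 = 4962082/1606797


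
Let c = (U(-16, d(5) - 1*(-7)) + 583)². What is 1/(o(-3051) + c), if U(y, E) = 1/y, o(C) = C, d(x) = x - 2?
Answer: 256/86211873 ≈ 2.9694e-6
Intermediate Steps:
d(x) = -2 + x
c = 86992929/256 (c = (1/(-16) + 583)² = (-1/16 + 583)² = (9327/16)² = 86992929/256 ≈ 3.3982e+5)
1/(o(-3051) + c) = 1/(-3051 + 86992929/256) = 1/(86211873/256) = 256/86211873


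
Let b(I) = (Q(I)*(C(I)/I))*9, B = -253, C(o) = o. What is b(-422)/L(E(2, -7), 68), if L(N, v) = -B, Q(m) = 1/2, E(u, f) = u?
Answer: 9/506 ≈ 0.017787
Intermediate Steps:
Q(m) = ½
L(N, v) = 253 (L(N, v) = -1*(-253) = 253)
b(I) = 9/2 (b(I) = ((I/I)/2)*9 = ((½)*1)*9 = (½)*9 = 9/2)
b(-422)/L(E(2, -7), 68) = (9/2)/253 = (9/2)*(1/253) = 9/506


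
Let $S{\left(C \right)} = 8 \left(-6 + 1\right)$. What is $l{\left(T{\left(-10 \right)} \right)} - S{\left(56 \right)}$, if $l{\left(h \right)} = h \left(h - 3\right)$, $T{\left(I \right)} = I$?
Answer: $170$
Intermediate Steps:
$l{\left(h \right)} = h \left(-3 + h\right)$
$S{\left(C \right)} = -40$ ($S{\left(C \right)} = 8 \left(-5\right) = -40$)
$l{\left(T{\left(-10 \right)} \right)} - S{\left(56 \right)} = - 10 \left(-3 - 10\right) - -40 = \left(-10\right) \left(-13\right) + 40 = 130 + 40 = 170$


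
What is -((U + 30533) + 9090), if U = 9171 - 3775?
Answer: -45019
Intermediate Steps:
U = 5396
-((U + 30533) + 9090) = -((5396 + 30533) + 9090) = -(35929 + 9090) = -1*45019 = -45019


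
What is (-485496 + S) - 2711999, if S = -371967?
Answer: -3569462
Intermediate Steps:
(-485496 + S) - 2711999 = (-485496 - 371967) - 2711999 = -857463 - 2711999 = -3569462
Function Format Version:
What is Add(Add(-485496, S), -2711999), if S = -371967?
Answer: -3569462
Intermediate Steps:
Add(Add(-485496, S), -2711999) = Add(Add(-485496, -371967), -2711999) = Add(-857463, -2711999) = -3569462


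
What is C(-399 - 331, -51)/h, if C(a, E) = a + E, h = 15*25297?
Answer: -781/379455 ≈ -0.0020582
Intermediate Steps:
h = 379455
C(a, E) = E + a
C(-399 - 331, -51)/h = (-51 + (-399 - 331))/379455 = (-51 - 730)*(1/379455) = -781*1/379455 = -781/379455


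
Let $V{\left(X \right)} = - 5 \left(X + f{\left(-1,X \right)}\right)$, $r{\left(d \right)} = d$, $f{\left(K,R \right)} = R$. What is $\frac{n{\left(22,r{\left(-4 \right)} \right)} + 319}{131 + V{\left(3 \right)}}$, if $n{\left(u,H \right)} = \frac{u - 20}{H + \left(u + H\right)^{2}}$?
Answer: $\frac{51041}{16160} \approx 3.1585$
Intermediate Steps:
$n{\left(u,H \right)} = \frac{-20 + u}{H + \left(H + u\right)^{2}}$
$V{\left(X \right)} = - 10 X$ ($V{\left(X \right)} = - 5 \left(X + X\right) = - 5 \cdot 2 X = - 10 X$)
$\frac{n{\left(22,r{\left(-4 \right)} \right)} + 319}{131 + V{\left(3 \right)}} = \frac{\frac{-20 + 22}{-4 + \left(-4 + 22\right)^{2}} + 319}{131 - 30} = \frac{\frac{1}{-4 + 18^{2}} \cdot 2 + 319}{131 - 30} = \frac{\frac{1}{-4 + 324} \cdot 2 + 319}{101} = \left(\frac{1}{320} \cdot 2 + 319\right) \frac{1}{101} = \left(\frac{1}{160} + 319\right) \frac{1}{101} = \frac{51041}{160} \cdot \frac{1}{101} = \frac{51041}{16160}$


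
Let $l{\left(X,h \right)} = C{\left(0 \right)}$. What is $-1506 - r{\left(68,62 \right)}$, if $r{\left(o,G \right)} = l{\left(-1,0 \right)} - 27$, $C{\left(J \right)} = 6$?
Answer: $-1485$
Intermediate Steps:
$l{\left(X,h \right)} = 6$
$r{\left(o,G \right)} = -21$ ($r{\left(o,G \right)} = 6 - 27 = -21$)
$-1506 - r{\left(68,62 \right)} = -1506 - -21 = -1506 + 21 = -1485$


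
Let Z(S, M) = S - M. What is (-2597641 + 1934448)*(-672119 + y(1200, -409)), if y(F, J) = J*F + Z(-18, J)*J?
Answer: 877296901734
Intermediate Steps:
y(F, J) = F*J + J*(-18 - J) (y(F, J) = J*F + (-18 - J)*J = F*J + J*(-18 - J))
(-2597641 + 1934448)*(-672119 + y(1200, -409)) = (-2597641 + 1934448)*(-672119 - 409*(-18 + 1200 - 1*(-409))) = -663193*(-672119 - 409*(-18 + 1200 + 409)) = -663193*(-672119 - 409*1591) = -663193*(-672119 - 650719) = -663193*(-1322838) = 877296901734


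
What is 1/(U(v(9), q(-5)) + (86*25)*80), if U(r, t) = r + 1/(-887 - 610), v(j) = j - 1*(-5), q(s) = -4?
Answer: 1497/257504957 ≈ 5.8135e-6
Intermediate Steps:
v(j) = 5 + j (v(j) = j + 5 = 5 + j)
U(r, t) = -1/1497 + r (U(r, t) = r + 1/(-1497) = r - 1/1497 = -1/1497 + r)
1/(U(v(9), q(-5)) + (86*25)*80) = 1/((-1/1497 + (5 + 9)) + (86*25)*80) = 1/((-1/1497 + 14) + 2150*80) = 1/(20957/1497 + 172000) = 1/(257504957/1497) = 1497/257504957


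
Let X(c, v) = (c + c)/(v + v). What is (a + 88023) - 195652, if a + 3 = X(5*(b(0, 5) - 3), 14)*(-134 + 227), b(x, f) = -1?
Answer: -754354/7 ≈ -1.0776e+5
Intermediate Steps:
X(c, v) = c/v (X(c, v) = (2*c)/((2*v)) = (2*c)*(1/(2*v)) = c/v)
a = -951/7 (a = -3 + ((5*(-1 - 3))/14)*(-134 + 227) = -3 + ((5*(-4))*(1/14))*93 = -3 - 20*1/14*93 = -3 - 10/7*93 = -3 - 930/7 = -951/7 ≈ -135.86)
(a + 88023) - 195652 = (-951/7 + 88023) - 195652 = 615210/7 - 195652 = -754354/7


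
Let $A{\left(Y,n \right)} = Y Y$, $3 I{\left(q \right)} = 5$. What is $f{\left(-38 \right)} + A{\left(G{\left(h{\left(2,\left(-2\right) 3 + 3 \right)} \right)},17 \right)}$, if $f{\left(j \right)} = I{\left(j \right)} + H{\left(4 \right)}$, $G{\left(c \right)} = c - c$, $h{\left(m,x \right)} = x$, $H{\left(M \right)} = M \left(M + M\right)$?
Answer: $\frac{101}{3} \approx 33.667$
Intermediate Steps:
$H{\left(M \right)} = 2 M^{2}$ ($H{\left(M \right)} = M 2 M = 2 M^{2}$)
$I{\left(q \right)} = \frac{5}{3}$ ($I{\left(q \right)} = \frac{1}{3} \cdot 5 = \frac{5}{3}$)
$G{\left(c \right)} = 0$
$f{\left(j \right)} = \frac{101}{3}$ ($f{\left(j \right)} = \frac{5}{3} + 2 \cdot 4^{2} = \frac{5}{3} + 2 \cdot 16 = \frac{5}{3} + 32 = \frac{101}{3}$)
$A{\left(Y,n \right)} = Y^{2}$
$f{\left(-38 \right)} + A{\left(G{\left(h{\left(2,\left(-2\right) 3 + 3 \right)} \right)},17 \right)} = \frac{101}{3} + 0^{2} = \frac{101}{3} + 0 = \frac{101}{3}$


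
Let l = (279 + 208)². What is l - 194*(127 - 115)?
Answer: 234841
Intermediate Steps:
l = 237169 (l = 487² = 237169)
l - 194*(127 - 115) = 237169 - 194*(127 - 115) = 237169 - 194*12 = 237169 - 2328 = 234841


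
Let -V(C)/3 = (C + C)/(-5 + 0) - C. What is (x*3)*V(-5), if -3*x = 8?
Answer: 168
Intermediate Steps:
x = -8/3 (x = -1/3*8 = -8/3 ≈ -2.6667)
V(C) = 21*C/5 (V(C) = -3*((C + C)/(-5 + 0) - C) = -3*((2*C)/(-5) - C) = -3*((2*C)*(-1/5) - C) = -3*(-2*C/5 - C) = -(-21)*C/5 = 21*C/5)
(x*3)*V(-5) = (-8/3*3)*((21/5)*(-5)) = -8*(-21) = 168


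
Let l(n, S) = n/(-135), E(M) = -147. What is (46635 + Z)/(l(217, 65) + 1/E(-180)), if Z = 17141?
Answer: -210939120/5339 ≈ -39509.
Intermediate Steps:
l(n, S) = -n/135 (l(n, S) = n*(-1/135) = -n/135)
(46635 + Z)/(l(217, 65) + 1/E(-180)) = (46635 + 17141)/(-1/135*217 + 1/(-147)) = 63776/(-217/135 - 1/147) = 63776/(-10678/6615) = 63776*(-6615/10678) = -210939120/5339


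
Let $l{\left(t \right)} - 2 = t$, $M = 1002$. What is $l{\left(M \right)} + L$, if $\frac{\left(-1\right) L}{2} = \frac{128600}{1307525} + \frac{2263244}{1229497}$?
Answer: $\frac{64311749373364}{64303922597} \approx 1000.1$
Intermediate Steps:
$l{\left(t \right)} = 2 + t$
$L = - \frac{249388914024}{64303922597}$ ($L = - 2 \left(\frac{128600}{1307525} + \frac{2263244}{1229497}\right) = - 2 \left(128600 \cdot \frac{1}{1307525} + 2263244 \cdot \frac{1}{1229497}\right) = - 2 \left(\frac{5144}{52301} + \frac{2263244}{1229497}\right) = \left(-2\right) \frac{124694457012}{64303922597} = - \frac{249388914024}{64303922597} \approx -3.8783$)
$l{\left(M \right)} + L = \left(2 + 1002\right) - \frac{249388914024}{64303922597} = 1004 - \frac{249388914024}{64303922597} = \frac{64311749373364}{64303922597}$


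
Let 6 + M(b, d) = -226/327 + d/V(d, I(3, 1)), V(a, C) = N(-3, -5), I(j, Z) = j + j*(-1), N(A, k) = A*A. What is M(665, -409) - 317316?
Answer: -311338141/981 ≈ -3.1737e+5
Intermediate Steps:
N(A, k) = A²
I(j, Z) = 0 (I(j, Z) = j - j = 0)
V(a, C) = 9 (V(a, C) = (-3)² = 9)
M(b, d) = -2188/327 + d/9 (M(b, d) = -6 + (-226/327 + d/9) = -2188/327 + d/9)
M(665, -409) - 317316 = (-2188/327 + (⅑)*(-409)) - 317316 = (-2188/327 - 409/9) - 317316 = -51145/981 - 317316 = -311338141/981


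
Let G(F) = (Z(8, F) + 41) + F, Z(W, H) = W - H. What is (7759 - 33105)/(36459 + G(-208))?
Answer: -12673/18254 ≈ -0.69426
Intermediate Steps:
G(F) = 49 (G(F) = ((8 - F) + 41) + F = (49 - F) + F = 49)
(7759 - 33105)/(36459 + G(-208)) = (7759 - 33105)/(36459 + 49) = -25346/36508 = -25346*1/36508 = -12673/18254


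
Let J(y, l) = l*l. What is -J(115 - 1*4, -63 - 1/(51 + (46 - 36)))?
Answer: -14776336/3721 ≈ -3971.1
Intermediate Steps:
J(y, l) = l²
-J(115 - 1*4, -63 - 1/(51 + (46 - 36))) = -(-63 - 1/(51 + (46 - 36)))² = -(-63 - 1/(51 + 10))² = -(-63 - 1/61)² = -(-3844/61)² = -1*14776336/3721 = -14776336/3721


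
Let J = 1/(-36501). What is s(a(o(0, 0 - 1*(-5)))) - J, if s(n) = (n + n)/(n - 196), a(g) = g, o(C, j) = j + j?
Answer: -121639/1131531 ≈ -0.10750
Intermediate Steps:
o(C, j) = 2*j
s(n) = 2*n/(-196 + n) (s(n) = (2*n)/(-196 + n) = 2*n/(-196 + n))
J = -1/36501 ≈ -2.7397e-5
s(a(o(0, 0 - 1*(-5)))) - J = 2*(2*(0 - 1*(-5)))/(-196 + 2*(0 - 1*(-5))) - 1*(-1/36501) = 2*(2*(0 + 5))/(-196 + 2*(0 + 5)) + 1/36501 = 2*(2*5)/(-196 + 2*5) + 1/36501 = 2*10/(-196 + 10) + 1/36501 = 2*10/(-186) + 1/36501 = 2*10*(-1/186) + 1/36501 = -10/93 + 1/36501 = -121639/1131531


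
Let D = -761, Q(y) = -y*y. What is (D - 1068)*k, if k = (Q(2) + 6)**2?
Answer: -7316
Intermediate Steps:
Q(y) = -y**2
k = 4 (k = (-1*2**2 + 6)**2 = (-1*4 + 6)**2 = (-4 + 6)**2 = 2**2 = 4)
(D - 1068)*k = (-761 - 1068)*4 = -1829*4 = -7316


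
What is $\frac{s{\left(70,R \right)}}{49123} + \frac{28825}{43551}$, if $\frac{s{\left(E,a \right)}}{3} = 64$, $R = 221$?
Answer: $\frac{1424332267}{2139355773} \approx 0.66578$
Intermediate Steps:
$s{\left(E,a \right)} = 192$ ($s{\left(E,a \right)} = 3 \cdot 64 = 192$)
$\frac{s{\left(70,R \right)}}{49123} + \frac{28825}{43551} = \frac{192}{49123} + \frac{28825}{43551} = \frac{1424332267}{2139355773}$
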